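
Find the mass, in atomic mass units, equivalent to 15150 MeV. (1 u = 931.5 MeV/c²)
m = E/c² = 16.26 u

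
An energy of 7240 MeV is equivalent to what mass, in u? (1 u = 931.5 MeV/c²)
m = E/c² = 7.772 u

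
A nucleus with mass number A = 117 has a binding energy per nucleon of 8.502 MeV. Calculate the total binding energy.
B.E. = 8.502 × 117 = 994.7 MeV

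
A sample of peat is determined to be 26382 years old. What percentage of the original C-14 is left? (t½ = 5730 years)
N/N₀ = (1/2)^(t/t½) = 0.04112 = 4.11%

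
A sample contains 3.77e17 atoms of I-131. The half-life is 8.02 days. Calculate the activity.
A = λN = 3.258e16 decays/day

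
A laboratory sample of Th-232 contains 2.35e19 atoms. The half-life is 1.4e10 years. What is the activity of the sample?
A = λN = 1.163e9 decays/year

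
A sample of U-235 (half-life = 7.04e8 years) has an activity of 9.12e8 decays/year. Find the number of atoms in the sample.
N = A/λ = 9.263e17 atoms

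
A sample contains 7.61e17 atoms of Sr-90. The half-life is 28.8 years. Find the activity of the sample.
A = λN = 1.832e16 decays/year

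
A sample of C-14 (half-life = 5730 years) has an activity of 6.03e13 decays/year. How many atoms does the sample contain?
N = A/λ = 4.985e17 atoms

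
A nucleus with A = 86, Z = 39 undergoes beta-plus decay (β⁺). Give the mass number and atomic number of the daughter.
Daughter: A = 86, Z = 38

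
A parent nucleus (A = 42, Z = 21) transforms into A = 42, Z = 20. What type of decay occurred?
ΔA = 0, ΔZ = -1 ⇒ beta-plus decay (β⁺) or electron capture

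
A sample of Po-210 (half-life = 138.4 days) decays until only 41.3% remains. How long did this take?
t = t½ × log₂(N₀/N) = 176.6 days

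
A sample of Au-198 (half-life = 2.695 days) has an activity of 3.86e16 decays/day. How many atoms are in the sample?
N = A/λ = 1.501e17 atoms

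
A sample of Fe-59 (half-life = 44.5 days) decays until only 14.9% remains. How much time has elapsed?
t = t½ × log₂(N₀/N) = 122.2 days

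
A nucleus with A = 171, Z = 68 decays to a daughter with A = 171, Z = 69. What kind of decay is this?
ΔA = 0, ΔZ = +1 ⇒ beta-minus decay (β⁻)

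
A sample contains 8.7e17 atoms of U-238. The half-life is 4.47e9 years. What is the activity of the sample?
A = λN = 1.349e8 decays/year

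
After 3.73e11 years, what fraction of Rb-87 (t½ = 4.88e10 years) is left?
N/N₀ = (1/2)^(t/t½) = 0.005001 = 0.5%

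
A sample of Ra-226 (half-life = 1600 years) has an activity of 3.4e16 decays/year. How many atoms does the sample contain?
N = A/λ = 7.848e19 atoms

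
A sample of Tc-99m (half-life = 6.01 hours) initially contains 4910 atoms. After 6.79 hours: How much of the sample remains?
N = N₀(1/2)^(t/t½) = 2244 atoms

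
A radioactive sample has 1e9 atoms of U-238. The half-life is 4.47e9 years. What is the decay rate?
A = λN = 0.1551 decays/year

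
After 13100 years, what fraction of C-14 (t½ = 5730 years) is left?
N/N₀ = (1/2)^(t/t½) = 0.205 = 20.5%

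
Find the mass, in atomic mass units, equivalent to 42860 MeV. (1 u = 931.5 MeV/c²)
m = E/c² = 46.01 u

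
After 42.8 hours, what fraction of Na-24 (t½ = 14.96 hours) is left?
N/N₀ = (1/2)^(t/t½) = 0.1376 = 13.8%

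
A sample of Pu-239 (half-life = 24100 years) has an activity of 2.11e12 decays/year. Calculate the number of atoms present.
N = A/λ = 7.336e16 atoms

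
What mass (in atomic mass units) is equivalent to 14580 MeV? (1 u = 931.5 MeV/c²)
m = E/c² = 15.65 u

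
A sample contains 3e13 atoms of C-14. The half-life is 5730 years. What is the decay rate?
A = λN = 3.629e9 decays/year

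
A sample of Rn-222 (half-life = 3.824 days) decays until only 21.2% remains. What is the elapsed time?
t = t½ × log₂(N₀/N) = 8.558 days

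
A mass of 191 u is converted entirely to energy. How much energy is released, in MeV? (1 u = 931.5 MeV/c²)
E = mc² = 1.779e5 MeV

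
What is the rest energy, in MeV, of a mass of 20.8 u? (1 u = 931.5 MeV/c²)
E = mc² = 19380 MeV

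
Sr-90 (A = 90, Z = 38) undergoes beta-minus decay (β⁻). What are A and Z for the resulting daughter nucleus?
Daughter: A = 90, Z = 39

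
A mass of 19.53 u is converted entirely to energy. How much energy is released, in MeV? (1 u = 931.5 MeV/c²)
E = mc² = 18190 MeV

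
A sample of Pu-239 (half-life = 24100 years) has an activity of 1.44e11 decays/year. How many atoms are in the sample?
N = A/λ = 5.007e15 atoms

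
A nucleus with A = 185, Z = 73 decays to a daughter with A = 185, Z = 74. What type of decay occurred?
ΔA = 0, ΔZ = +1 ⇒ beta-minus decay (β⁻)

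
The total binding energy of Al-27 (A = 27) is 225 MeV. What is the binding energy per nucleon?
B.E./A = 225/27 = 8.333 MeV/nucleon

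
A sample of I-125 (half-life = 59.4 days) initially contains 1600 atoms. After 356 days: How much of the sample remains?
N = N₀(1/2)^(t/t½) = 25.12 atoms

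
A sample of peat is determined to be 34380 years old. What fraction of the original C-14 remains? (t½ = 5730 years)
N/N₀ = (1/2)^(t/t½) = 0.01562 = 1.56%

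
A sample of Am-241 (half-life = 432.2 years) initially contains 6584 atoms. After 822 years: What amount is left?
N = N₀(1/2)^(t/t½) = 1762 atoms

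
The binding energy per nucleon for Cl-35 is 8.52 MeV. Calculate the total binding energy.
B.E. = 8.52 × 35 = 298.2 MeV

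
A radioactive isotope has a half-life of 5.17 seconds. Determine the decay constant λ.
λ = ln(2)/t½ = 0.1341 second⁻¹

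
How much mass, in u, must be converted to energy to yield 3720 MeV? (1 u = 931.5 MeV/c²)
m = E/c² = 3.994 u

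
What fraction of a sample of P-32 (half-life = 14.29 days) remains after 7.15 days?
N/N₀ = (1/2)^(t/t½) = 0.7069 = 70.7%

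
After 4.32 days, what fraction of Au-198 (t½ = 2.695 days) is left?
N/N₀ = (1/2)^(t/t½) = 0.3292 = 32.9%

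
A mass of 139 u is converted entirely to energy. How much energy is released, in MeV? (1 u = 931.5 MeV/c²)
E = mc² = 1.295e5 MeV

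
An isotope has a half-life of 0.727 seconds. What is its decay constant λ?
λ = ln(2)/t½ = 0.9534 second⁻¹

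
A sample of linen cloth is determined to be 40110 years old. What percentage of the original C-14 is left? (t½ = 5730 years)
N/N₀ = (1/2)^(t/t½) = 0.007812 = 0.781%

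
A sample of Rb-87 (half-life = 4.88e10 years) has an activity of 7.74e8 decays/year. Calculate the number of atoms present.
N = A/λ = 5.449e19 atoms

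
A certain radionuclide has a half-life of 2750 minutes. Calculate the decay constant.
λ = ln(2)/t½ = 2.521e-4 minute⁻¹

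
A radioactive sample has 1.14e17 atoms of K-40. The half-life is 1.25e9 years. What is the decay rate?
A = λN = 6.322e7 decays/year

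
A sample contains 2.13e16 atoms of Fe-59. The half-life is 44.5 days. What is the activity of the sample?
A = λN = 3.318e14 decays/day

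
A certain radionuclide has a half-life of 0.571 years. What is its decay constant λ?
λ = ln(2)/t½ = 1.214 year⁻¹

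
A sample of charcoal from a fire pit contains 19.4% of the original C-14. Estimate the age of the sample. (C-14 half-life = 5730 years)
Age = t½ × log₂(1/ratio) = 13560 years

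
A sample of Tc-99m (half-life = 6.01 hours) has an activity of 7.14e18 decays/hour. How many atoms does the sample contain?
N = A/λ = 6.191e19 atoms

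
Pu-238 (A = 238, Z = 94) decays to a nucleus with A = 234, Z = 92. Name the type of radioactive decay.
ΔA = -4, ΔZ = -2 ⇒ alpha decay (α)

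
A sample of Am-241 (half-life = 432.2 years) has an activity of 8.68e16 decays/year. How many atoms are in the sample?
N = A/λ = 5.412e19 atoms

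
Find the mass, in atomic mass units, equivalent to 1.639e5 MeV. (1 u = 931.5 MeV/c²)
m = E/c² = 176 u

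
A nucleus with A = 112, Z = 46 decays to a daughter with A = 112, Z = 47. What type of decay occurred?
ΔA = 0, ΔZ = +1 ⇒ beta-minus decay (β⁻)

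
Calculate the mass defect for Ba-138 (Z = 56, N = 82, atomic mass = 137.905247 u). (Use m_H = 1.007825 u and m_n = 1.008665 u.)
Δm = Z·m_H + N·m_n − M = 1.243 u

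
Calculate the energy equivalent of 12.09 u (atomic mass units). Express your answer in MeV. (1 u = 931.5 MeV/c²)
E = mc² = 11260 MeV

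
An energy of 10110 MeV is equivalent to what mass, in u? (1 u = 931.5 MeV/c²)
m = E/c² = 10.85 u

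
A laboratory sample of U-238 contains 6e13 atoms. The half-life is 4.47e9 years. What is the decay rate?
A = λN = 9304 decays/year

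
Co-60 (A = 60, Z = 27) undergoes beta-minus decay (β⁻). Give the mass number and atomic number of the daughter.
Daughter: A = 60, Z = 28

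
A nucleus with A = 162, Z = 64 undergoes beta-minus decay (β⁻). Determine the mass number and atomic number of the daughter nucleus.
Daughter: A = 162, Z = 65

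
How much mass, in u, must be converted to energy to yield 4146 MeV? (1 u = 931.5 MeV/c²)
m = E/c² = 4.451 u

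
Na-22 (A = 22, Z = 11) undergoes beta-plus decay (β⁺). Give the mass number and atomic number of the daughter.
Daughter: A = 22, Z = 10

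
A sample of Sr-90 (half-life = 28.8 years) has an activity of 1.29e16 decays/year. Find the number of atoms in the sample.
N = A/λ = 5.36e17 atoms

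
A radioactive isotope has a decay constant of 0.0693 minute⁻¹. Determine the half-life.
t½ = ln(2)/λ = 10 minutes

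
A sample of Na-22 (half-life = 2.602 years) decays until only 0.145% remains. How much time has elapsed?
t = t½ × log₂(N₀/N) = 24.54 years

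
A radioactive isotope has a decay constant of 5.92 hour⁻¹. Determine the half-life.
t½ = ln(2)/λ = 0.1171 hours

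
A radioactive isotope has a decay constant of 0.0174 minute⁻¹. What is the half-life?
t½ = ln(2)/λ = 39.84 minutes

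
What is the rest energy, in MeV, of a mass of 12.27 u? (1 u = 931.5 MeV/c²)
E = mc² = 11430 MeV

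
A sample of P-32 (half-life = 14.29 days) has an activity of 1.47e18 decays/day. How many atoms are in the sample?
N = A/λ = 3.031e19 atoms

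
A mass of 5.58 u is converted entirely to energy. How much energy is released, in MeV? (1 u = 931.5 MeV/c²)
E = mc² = 5198 MeV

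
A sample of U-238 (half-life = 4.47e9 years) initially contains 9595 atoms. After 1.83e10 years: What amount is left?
N = N₀(1/2)^(t/t½) = 561.9 atoms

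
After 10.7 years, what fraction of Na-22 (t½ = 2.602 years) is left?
N/N₀ = (1/2)^(t/t½) = 0.05782 = 5.78%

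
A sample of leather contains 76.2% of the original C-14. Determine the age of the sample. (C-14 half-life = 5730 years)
Age = t½ × log₂(1/ratio) = 2247 years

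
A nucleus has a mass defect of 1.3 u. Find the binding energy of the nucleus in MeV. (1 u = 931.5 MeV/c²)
B.E. = Δm × 931.5 = 1211 MeV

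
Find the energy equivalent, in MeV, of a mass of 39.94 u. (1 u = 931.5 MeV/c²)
E = mc² = 37200 MeV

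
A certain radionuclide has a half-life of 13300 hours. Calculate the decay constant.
λ = ln(2)/t½ = 5.212e-5 hour⁻¹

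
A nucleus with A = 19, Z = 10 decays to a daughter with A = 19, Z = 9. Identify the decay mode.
ΔA = 0, ΔZ = -1 ⇒ beta-plus decay (β⁺) or electron capture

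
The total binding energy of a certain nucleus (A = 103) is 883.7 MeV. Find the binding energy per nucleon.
B.E./A = 883.7/103 = 8.58 MeV/nucleon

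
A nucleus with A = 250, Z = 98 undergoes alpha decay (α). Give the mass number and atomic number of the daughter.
Daughter: A = 246, Z = 96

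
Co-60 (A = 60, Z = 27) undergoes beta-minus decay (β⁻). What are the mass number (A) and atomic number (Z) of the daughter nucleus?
Daughter: A = 60, Z = 28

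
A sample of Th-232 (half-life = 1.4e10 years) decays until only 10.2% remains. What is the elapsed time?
t = t½ × log₂(N₀/N) = 4.611e10 years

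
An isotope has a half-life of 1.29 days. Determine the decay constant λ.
λ = ln(2)/t½ = 0.5373 day⁻¹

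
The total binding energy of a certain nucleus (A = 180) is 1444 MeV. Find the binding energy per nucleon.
B.E./A = 1444/180 = 8.022 MeV/nucleon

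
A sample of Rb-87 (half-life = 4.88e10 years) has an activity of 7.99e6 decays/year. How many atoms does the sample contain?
N = A/λ = 5.625e17 atoms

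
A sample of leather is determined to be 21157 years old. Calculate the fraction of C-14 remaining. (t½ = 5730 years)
N/N₀ = (1/2)^(t/t½) = 0.07736 = 7.74%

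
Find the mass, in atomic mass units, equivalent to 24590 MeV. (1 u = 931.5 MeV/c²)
m = E/c² = 26.4 u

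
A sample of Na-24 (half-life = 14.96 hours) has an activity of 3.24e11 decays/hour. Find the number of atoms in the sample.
N = A/λ = 6.993e12 atoms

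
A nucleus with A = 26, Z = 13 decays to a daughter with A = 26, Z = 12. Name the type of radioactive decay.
ΔA = 0, ΔZ = -1 ⇒ beta-plus decay (β⁺) or electron capture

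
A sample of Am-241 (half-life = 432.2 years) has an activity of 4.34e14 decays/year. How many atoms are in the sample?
N = A/λ = 2.706e17 atoms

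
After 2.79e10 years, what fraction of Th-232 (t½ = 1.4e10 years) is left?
N/N₀ = (1/2)^(t/t½) = 0.2512 = 25.1%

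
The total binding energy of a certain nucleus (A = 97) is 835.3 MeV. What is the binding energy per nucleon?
B.E./A = 835.3/97 = 8.611 MeV/nucleon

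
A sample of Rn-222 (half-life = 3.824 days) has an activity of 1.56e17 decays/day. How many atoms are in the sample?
N = A/λ = 8.606e17 atoms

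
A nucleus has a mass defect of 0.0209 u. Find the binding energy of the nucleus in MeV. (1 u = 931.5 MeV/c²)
B.E. = Δm × 931.5 = 19.47 MeV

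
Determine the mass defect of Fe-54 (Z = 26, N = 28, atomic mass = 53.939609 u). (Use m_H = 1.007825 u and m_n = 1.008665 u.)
Δm = Z·m_H + N·m_n − M = 0.5065 u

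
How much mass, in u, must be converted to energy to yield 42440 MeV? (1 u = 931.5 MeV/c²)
m = E/c² = 45.56 u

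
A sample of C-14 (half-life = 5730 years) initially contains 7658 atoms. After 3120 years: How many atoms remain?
N = N₀(1/2)^(t/t½) = 5251 atoms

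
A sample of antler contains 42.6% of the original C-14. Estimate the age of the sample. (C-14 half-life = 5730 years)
Age = t½ × log₂(1/ratio) = 7054 years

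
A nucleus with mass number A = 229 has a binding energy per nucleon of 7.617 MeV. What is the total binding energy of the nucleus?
B.E. = 7.617 × 229 = 1744 MeV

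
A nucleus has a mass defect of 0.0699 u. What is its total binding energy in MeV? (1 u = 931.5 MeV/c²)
B.E. = Δm × 931.5 = 65.11 MeV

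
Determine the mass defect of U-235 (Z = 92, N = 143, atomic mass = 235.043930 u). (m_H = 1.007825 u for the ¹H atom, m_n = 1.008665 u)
Δm = Z·m_H + N·m_n − M = 1.915 u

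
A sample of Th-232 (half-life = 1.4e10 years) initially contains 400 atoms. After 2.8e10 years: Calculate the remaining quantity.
N = N₀(1/2)^(t/t½) = 100 atoms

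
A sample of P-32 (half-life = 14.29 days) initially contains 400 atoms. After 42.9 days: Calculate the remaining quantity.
N = N₀(1/2)^(t/t½) = 49.93 atoms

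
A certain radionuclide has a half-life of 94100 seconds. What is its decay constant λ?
λ = ln(2)/t½ = 7.366e-6 second⁻¹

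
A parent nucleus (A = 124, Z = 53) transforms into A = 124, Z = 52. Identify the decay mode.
ΔA = 0, ΔZ = -1 ⇒ beta-plus decay (β⁺) or electron capture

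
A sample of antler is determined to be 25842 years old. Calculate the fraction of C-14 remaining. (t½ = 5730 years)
N/N₀ = (1/2)^(t/t½) = 0.04389 = 4.39%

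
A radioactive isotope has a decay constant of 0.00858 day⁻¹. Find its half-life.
t½ = ln(2)/λ = 80.79 days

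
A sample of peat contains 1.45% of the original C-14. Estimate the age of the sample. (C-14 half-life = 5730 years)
Age = t½ × log₂(1/ratio) = 35000 years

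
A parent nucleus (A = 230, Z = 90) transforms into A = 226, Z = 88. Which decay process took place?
ΔA = -4, ΔZ = -2 ⇒ alpha decay (α)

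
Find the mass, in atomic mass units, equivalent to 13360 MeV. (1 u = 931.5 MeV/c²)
m = E/c² = 14.34 u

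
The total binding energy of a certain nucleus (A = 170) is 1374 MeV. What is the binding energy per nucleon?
B.E./A = 1374/170 = 8.082 MeV/nucleon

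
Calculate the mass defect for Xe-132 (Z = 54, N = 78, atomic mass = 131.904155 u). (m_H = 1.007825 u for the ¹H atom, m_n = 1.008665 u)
Δm = Z·m_H + N·m_n − M = 1.194 u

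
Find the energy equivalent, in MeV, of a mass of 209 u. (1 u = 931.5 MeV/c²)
E = mc² = 1.947e5 MeV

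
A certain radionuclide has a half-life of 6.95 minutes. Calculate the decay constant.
λ = ln(2)/t½ = 0.09973 minute⁻¹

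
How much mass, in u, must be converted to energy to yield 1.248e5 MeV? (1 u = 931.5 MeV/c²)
m = E/c² = 134 u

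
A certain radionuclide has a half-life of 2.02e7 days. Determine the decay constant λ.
λ = ln(2)/t½ = 3.431e-8 day⁻¹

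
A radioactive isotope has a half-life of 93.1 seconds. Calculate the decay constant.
λ = ln(2)/t½ = 0.007445 second⁻¹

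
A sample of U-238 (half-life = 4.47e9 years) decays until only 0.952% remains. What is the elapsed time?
t = t½ × log₂(N₀/N) = 3.002e10 years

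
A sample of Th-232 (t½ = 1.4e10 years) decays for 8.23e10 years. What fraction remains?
N/N₀ = (1/2)^(t/t½) = 0.017 = 1.7%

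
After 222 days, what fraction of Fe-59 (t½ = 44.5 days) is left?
N/N₀ = (1/2)^(t/t½) = 0.03149 = 3.15%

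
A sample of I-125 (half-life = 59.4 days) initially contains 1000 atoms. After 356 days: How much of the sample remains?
N = N₀(1/2)^(t/t½) = 15.7 atoms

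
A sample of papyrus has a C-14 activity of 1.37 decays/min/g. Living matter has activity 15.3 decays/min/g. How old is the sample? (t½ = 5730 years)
Age = t½ × log₂(A₀/A) = 19950 years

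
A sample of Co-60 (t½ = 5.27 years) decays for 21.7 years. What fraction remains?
N/N₀ = (1/2)^(t/t½) = 0.05761 = 5.76%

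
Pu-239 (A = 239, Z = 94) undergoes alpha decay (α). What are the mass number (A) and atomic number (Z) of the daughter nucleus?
Daughter: A = 235, Z = 92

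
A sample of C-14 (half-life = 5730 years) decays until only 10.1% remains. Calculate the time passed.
t = t½ × log₂(N₀/N) = 18950 years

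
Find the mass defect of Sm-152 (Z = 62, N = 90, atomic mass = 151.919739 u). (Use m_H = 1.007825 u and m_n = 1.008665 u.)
Δm = Z·m_H + N·m_n − M = 1.345 u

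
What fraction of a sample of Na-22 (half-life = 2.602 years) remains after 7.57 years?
N/N₀ = (1/2)^(t/t½) = 0.1331 = 13.3%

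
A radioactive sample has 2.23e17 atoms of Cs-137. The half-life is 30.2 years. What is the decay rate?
A = λN = 5.118e15 decays/year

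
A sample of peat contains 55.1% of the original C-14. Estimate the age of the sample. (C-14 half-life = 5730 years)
Age = t½ × log₂(1/ratio) = 4927 years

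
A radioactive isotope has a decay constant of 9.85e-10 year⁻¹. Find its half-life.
t½ = ln(2)/λ = 7.037e8 years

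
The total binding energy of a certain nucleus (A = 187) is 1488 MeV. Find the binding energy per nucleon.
B.E./A = 1488/187 = 7.957 MeV/nucleon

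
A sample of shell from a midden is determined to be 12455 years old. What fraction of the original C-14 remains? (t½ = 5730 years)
N/N₀ = (1/2)^(t/t½) = 0.2216 = 22.2%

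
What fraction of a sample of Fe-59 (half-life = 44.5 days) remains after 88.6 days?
N/N₀ = (1/2)^(t/t½) = 0.2516 = 25.2%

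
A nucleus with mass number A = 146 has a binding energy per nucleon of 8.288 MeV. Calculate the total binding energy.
B.E. = 8.288 × 146 = 1210 MeV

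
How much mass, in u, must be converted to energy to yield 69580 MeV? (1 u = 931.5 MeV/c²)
m = E/c² = 74.7 u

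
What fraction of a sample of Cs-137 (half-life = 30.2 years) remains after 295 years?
N/N₀ = (1/2)^(t/t½) = 0.001147 = 0.115%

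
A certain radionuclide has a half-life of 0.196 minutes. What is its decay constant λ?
λ = ln(2)/t½ = 3.536 minute⁻¹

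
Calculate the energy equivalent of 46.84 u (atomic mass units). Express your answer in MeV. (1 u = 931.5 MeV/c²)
E = mc² = 43630 MeV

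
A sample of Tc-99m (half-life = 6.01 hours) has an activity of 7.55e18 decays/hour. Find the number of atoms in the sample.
N = A/λ = 6.546e19 atoms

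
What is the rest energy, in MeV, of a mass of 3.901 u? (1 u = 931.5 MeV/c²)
E = mc² = 3634 MeV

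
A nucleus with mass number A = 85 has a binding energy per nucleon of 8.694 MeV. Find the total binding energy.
B.E. = 8.694 × 85 = 739 MeV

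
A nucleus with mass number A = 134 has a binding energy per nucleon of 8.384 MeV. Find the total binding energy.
B.E. = 8.384 × 134 = 1123 MeV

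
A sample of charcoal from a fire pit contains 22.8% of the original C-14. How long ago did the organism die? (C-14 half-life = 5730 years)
Age = t½ × log₂(1/ratio) = 12220 years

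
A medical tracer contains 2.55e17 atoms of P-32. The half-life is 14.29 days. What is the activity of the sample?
A = λN = 1.237e16 decays/day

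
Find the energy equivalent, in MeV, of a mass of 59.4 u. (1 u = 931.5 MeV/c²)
E = mc² = 55330 MeV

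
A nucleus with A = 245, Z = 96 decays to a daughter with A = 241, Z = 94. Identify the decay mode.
ΔA = -4, ΔZ = -2 ⇒ alpha decay (α)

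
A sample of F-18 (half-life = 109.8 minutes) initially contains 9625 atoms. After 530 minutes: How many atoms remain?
N = N₀(1/2)^(t/t½) = 339.1 atoms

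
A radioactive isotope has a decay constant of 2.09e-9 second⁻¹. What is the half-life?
t½ = ln(2)/λ = 3.316e8 seconds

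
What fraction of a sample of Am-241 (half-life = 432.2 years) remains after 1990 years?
N/N₀ = (1/2)^(t/t½) = 0.04111 = 4.11%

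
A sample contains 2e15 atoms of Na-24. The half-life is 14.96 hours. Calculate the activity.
A = λN = 9.267e13 decays/hour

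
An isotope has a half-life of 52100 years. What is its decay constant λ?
λ = ln(2)/t½ = 1.33e-5 year⁻¹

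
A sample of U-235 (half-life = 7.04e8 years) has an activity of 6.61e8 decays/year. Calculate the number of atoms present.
N = A/λ = 6.713e17 atoms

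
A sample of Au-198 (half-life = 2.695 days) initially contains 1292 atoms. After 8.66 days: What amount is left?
N = N₀(1/2)^(t/t½) = 139.3 atoms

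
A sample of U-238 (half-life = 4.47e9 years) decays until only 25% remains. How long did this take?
t = t½ × log₂(N₀/N) = 8.94e9 years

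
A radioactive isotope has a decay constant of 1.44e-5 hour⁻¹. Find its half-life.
t½ = ln(2)/λ = 48140 hours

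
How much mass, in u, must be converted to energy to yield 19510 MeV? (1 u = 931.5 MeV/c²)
m = E/c² = 20.94 u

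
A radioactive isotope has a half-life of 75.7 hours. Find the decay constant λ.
λ = ln(2)/t½ = 0.009157 hour⁻¹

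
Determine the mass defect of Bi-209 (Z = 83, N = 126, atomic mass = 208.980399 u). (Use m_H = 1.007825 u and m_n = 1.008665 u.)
Δm = Z·m_H + N·m_n − M = 1.761 u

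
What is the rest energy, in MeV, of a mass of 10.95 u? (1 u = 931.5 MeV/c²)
E = mc² = 10200 MeV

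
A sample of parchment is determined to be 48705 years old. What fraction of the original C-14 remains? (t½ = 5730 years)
N/N₀ = (1/2)^(t/t½) = 0.002762 = 0.276%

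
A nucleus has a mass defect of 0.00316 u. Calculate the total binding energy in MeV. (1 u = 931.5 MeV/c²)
B.E. = Δm × 931.5 = 2.944 MeV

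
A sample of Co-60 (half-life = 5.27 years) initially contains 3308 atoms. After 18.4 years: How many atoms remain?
N = N₀(1/2)^(t/t½) = 294.1 atoms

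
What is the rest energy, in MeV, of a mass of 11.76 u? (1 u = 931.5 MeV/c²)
E = mc² = 10950 MeV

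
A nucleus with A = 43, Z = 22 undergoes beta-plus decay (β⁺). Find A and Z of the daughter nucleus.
Daughter: A = 43, Z = 21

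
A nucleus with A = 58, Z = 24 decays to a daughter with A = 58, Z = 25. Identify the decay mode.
ΔA = 0, ΔZ = +1 ⇒ beta-minus decay (β⁻)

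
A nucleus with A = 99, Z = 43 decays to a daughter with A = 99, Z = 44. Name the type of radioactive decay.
ΔA = 0, ΔZ = +1 ⇒ beta-minus decay (β⁻)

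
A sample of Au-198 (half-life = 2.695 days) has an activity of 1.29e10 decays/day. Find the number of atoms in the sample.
N = A/λ = 5.016e10 atoms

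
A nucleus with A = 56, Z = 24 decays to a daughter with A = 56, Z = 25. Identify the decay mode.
ΔA = 0, ΔZ = +1 ⇒ beta-minus decay (β⁻)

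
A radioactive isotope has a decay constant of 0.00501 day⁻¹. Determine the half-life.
t½ = ln(2)/λ = 138.4 days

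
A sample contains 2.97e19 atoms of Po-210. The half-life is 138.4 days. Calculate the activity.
A = λN = 1.487e17 decays/day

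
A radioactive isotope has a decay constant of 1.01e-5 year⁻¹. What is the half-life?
t½ = ln(2)/λ = 68630 years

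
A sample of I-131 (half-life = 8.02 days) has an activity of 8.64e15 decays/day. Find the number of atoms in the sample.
N = A/λ = 9.997e16 atoms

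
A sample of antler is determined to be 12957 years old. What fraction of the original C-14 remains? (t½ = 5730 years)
N/N₀ = (1/2)^(t/t½) = 0.2086 = 20.9%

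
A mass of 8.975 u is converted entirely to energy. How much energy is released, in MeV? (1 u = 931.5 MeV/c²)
E = mc² = 8360 MeV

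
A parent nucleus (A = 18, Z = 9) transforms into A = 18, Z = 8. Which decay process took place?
ΔA = 0, ΔZ = -1 ⇒ beta-plus decay (β⁺) or electron capture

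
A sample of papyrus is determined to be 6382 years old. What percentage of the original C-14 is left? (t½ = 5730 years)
N/N₀ = (1/2)^(t/t½) = 0.4621 = 46.2%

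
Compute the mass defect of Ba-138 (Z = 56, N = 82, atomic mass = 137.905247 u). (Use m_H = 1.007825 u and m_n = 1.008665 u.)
Δm = Z·m_H + N·m_n − M = 1.243 u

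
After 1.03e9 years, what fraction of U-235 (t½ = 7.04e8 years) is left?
N/N₀ = (1/2)^(t/t½) = 0.3627 = 36.3%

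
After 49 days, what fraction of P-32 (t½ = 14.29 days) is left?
N/N₀ = (1/2)^(t/t½) = 0.09285 = 9.28%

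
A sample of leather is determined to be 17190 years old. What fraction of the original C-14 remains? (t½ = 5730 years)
N/N₀ = (1/2)^(t/t½) = 0.125 = 12.5%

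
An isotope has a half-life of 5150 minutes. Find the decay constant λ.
λ = ln(2)/t½ = 1.346e-4 minute⁻¹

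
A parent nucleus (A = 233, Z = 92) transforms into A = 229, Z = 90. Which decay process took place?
ΔA = -4, ΔZ = -2 ⇒ alpha decay (α)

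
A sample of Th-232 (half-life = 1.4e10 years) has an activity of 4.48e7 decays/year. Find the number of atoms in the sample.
N = A/λ = 9.049e17 atoms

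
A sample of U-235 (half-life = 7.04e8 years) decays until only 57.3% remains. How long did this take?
t = t½ × log₂(N₀/N) = 5.656e8 years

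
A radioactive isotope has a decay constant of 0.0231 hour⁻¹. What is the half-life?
t½ = ln(2)/λ = 30.01 hours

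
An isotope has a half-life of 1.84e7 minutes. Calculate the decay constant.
λ = ln(2)/t½ = 3.767e-8 minute⁻¹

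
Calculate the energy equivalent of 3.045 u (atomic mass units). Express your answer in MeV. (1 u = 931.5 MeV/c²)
E = mc² = 2836 MeV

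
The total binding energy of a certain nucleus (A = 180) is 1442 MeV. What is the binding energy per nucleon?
B.E./A = 1442/180 = 8.011 MeV/nucleon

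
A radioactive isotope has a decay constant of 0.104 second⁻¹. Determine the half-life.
t½ = ln(2)/λ = 6.665 seconds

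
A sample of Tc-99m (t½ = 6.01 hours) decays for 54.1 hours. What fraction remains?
N/N₀ = (1/2)^(t/t½) = 0.001951 = 0.195%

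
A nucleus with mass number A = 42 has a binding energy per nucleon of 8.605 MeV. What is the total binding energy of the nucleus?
B.E. = 8.605 × 42 = 361.4 MeV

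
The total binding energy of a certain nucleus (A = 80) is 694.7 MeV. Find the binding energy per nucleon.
B.E./A = 694.7/80 = 8.684 MeV/nucleon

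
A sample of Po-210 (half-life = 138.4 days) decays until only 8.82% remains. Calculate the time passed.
t = t½ × log₂(N₀/N) = 484.8 days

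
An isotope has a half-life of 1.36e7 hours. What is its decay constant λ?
λ = ln(2)/t½ = 5.097e-8 hour⁻¹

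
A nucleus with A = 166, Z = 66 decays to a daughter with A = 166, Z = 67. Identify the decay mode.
ΔA = 0, ΔZ = +1 ⇒ beta-minus decay (β⁻)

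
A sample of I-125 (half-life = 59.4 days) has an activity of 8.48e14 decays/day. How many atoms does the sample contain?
N = A/λ = 7.267e16 atoms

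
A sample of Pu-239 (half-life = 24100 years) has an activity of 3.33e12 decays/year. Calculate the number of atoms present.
N = A/λ = 1.158e17 atoms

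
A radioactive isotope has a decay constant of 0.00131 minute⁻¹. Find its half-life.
t½ = ln(2)/λ = 529.1 minutes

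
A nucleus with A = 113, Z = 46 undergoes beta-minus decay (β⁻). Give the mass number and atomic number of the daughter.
Daughter: A = 113, Z = 47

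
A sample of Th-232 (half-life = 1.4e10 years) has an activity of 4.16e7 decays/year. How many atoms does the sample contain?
N = A/λ = 8.402e17 atoms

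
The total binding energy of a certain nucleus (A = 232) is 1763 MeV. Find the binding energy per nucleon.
B.E./A = 1763/232 = 7.599 MeV/nucleon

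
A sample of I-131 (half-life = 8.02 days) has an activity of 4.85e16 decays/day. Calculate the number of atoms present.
N = A/λ = 5.612e17 atoms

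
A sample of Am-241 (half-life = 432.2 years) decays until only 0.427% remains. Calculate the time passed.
t = t½ × log₂(N₀/N) = 3402 years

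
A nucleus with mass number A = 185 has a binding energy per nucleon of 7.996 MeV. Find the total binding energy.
B.E. = 7.996 × 185 = 1479 MeV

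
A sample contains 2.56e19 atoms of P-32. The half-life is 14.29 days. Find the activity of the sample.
A = λN = 1.242e18 decays/day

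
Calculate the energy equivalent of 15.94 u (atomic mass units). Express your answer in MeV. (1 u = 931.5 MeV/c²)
E = mc² = 14850 MeV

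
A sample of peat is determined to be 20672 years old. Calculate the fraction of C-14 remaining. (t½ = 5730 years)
N/N₀ = (1/2)^(t/t½) = 0.08203 = 8.2%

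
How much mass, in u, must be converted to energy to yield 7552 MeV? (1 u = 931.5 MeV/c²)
m = E/c² = 8.107 u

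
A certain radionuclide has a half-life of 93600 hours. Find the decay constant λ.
λ = ln(2)/t½ = 7.405e-6 hour⁻¹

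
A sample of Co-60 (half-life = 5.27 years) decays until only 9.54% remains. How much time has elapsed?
t = t½ × log₂(N₀/N) = 17.86 years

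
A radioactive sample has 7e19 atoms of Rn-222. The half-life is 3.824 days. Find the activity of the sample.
A = λN = 1.269e19 decays/day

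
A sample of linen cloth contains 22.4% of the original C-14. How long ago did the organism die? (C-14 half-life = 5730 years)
Age = t½ × log₂(1/ratio) = 12370 years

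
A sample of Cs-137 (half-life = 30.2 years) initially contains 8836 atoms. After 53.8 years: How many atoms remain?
N = N₀(1/2)^(t/t½) = 2570 atoms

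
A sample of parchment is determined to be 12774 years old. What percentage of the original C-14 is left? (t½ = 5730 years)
N/N₀ = (1/2)^(t/t½) = 0.2133 = 21.3%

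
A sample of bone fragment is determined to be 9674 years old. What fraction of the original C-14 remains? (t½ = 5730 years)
N/N₀ = (1/2)^(t/t½) = 0.3103 = 31%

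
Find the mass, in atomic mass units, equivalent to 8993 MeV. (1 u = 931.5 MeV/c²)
m = E/c² = 9.654 u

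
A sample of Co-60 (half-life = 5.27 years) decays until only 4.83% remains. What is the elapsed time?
t = t½ × log₂(N₀/N) = 23.04 years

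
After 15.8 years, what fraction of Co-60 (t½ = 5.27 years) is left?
N/N₀ = (1/2)^(t/t½) = 0.1252 = 12.5%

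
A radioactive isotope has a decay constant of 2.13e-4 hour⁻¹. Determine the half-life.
t½ = ln(2)/λ = 3254 hours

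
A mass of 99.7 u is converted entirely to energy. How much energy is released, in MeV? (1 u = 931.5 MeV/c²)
E = mc² = 92870 MeV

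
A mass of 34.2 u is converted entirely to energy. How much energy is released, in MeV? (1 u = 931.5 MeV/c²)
E = mc² = 31860 MeV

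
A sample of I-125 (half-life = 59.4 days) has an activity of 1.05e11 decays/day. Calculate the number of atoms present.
N = A/λ = 8.998e12 atoms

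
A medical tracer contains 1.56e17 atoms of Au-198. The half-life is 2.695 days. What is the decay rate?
A = λN = 4.012e16 decays/day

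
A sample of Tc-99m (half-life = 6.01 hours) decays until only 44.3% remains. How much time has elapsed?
t = t½ × log₂(N₀/N) = 7.059 hours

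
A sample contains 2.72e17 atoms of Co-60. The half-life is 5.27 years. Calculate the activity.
A = λN = 3.578e16 decays/year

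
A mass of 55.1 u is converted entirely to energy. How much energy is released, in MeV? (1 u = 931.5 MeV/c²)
E = mc² = 51330 MeV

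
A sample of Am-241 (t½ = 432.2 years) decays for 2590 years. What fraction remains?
N/N₀ = (1/2)^(t/t½) = 0.01571 = 1.57%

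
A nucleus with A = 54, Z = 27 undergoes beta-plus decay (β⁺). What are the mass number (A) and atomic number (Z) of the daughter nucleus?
Daughter: A = 54, Z = 26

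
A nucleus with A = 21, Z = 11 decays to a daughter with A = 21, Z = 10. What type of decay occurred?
ΔA = 0, ΔZ = -1 ⇒ beta-plus decay (β⁺) or electron capture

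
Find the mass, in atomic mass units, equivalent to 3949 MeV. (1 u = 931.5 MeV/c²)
m = E/c² = 4.239 u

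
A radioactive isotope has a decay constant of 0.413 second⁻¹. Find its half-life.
t½ = ln(2)/λ = 1.678 seconds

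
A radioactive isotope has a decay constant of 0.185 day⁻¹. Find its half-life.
t½ = ln(2)/λ = 3.747 days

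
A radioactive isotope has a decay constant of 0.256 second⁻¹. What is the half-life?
t½ = ln(2)/λ = 2.708 seconds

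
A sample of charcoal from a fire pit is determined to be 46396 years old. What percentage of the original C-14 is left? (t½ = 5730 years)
N/N₀ = (1/2)^(t/t½) = 0.003652 = 0.365%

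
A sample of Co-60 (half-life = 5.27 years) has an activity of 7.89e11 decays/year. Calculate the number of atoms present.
N = A/λ = 5.999e12 atoms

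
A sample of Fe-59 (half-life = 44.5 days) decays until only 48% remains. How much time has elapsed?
t = t½ × log₂(N₀/N) = 47.12 days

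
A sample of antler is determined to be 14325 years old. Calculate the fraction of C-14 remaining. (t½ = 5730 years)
N/N₀ = (1/2)^(t/t½) = 0.1768 = 17.7%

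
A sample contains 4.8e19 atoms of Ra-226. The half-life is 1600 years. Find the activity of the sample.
A = λN = 2.079e16 decays/year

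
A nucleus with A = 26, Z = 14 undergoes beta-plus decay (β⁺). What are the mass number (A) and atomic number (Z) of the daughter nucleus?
Daughter: A = 26, Z = 13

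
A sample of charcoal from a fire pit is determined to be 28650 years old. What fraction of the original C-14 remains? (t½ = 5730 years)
N/N₀ = (1/2)^(t/t½) = 0.03125 = 3.12%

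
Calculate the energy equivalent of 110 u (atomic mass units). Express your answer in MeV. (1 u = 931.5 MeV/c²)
E = mc² = 1.025e5 MeV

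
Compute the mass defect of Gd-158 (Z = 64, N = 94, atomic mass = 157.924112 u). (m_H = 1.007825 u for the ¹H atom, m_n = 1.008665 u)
Δm = Z·m_H + N·m_n − M = 1.391 u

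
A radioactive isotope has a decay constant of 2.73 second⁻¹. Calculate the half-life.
t½ = ln(2)/λ = 0.2539 seconds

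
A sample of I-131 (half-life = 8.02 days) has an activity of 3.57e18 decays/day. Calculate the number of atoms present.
N = A/λ = 4.131e19 atoms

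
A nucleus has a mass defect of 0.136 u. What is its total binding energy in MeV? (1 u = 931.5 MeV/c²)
B.E. = Δm × 931.5 = 126.7 MeV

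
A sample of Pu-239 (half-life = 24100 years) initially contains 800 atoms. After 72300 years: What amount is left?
N = N₀(1/2)^(t/t½) = 100 atoms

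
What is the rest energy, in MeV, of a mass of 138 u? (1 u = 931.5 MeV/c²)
E = mc² = 1.285e5 MeV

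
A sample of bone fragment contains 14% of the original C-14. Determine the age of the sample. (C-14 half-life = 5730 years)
Age = t½ × log₂(1/ratio) = 16250 years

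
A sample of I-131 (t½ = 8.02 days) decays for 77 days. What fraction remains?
N/N₀ = (1/2)^(t/t½) = 0.001288 = 0.129%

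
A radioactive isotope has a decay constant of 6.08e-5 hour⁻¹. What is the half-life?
t½ = ln(2)/λ = 11400 hours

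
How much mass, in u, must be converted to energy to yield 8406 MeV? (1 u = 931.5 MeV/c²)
m = E/c² = 9.024 u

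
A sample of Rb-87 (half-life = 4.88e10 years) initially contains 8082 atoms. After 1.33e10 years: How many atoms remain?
N = N₀(1/2)^(t/t½) = 6691 atoms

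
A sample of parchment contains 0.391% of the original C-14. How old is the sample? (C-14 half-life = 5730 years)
Age = t½ × log₂(1/ratio) = 45830 years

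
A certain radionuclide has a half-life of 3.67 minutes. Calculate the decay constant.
λ = ln(2)/t½ = 0.1889 minute⁻¹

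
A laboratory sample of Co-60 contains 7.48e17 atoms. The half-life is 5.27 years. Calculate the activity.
A = λN = 9.838e16 decays/year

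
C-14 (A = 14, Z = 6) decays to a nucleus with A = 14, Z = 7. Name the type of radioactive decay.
ΔA = 0, ΔZ = +1 ⇒ beta-minus decay (β⁻)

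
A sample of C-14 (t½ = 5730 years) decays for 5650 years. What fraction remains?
N/N₀ = (1/2)^(t/t½) = 0.5049 = 50.5%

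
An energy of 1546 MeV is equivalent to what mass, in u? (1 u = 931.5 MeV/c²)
m = E/c² = 1.66 u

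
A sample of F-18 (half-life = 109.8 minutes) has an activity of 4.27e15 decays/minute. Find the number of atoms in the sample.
N = A/λ = 6.764e17 atoms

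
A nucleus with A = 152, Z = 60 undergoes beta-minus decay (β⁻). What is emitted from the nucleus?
β⁻: electron (e⁻) + antineutrino (ν̄ₑ)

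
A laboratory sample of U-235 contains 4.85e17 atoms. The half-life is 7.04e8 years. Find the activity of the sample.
A = λN = 4.775e8 decays/year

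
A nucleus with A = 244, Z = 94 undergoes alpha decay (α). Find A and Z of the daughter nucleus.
Daughter: A = 240, Z = 92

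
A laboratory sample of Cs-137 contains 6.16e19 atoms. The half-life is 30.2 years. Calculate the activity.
A = λN = 1.414e18 decays/year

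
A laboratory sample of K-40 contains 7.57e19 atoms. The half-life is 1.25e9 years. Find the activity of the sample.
A = λN = 4.198e10 decays/year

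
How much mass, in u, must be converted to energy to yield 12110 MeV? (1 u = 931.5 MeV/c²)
m = E/c² = 13 u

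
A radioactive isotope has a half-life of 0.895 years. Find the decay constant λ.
λ = ln(2)/t½ = 0.7745 year⁻¹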